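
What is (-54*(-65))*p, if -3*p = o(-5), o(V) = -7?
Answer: 8190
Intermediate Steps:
p = 7/3 (p = -1/3*(-7) = 7/3 ≈ 2.3333)
(-54*(-65))*p = -54*(-65)*(7/3) = 3510*(7/3) = 8190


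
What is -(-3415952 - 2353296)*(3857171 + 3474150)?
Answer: 42296209016608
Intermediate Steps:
-(-3415952 - 2353296)*(3857171 + 3474150) = -(-5769248)*7331321 = -1*(-42296209016608) = 42296209016608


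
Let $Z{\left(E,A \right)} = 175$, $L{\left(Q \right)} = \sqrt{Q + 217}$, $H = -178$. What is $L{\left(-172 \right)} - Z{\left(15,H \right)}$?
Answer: $-175 + 3 \sqrt{5} \approx -168.29$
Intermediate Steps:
$L{\left(Q \right)} = \sqrt{217 + Q}$
$L{\left(-172 \right)} - Z{\left(15,H \right)} = \sqrt{217 - 172} - 175 = \sqrt{45} - 175 = 3 \sqrt{5} - 175 = -175 + 3 \sqrt{5}$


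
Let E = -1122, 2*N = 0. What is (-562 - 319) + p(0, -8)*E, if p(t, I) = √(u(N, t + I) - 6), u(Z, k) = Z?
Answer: -881 - 1122*I*√6 ≈ -881.0 - 2748.3*I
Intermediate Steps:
N = 0 (N = (½)*0 = 0)
p(t, I) = I*√6 (p(t, I) = √(0 - 6) = √(-6) = I*√6)
(-562 - 319) + p(0, -8)*E = (-562 - 319) + (I*√6)*(-1122) = -881 - 1122*I*√6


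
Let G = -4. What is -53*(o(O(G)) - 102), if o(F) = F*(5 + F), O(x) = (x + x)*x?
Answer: -57346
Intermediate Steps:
O(x) = 2*x² (O(x) = (2*x)*x = 2*x²)
-53*(o(O(G)) - 102) = -53*((2*(-4)²)*(5 + 2*(-4)²) - 102) = -53*((2*16)*(5 + 2*16) - 102) = -53*(32*(5 + 32) - 102) = -53*(32*37 - 102) = -53*(1184 - 102) = -53*1082 = -57346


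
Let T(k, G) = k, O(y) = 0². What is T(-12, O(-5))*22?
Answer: -264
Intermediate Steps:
O(y) = 0
T(-12, O(-5))*22 = -12*22 = -264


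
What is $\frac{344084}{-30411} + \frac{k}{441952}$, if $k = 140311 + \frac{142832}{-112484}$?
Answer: $- \frac{4156330277343775}{377951928090912} \approx -10.997$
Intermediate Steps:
$k = \frac{3945649923}{28121}$ ($k = 140311 + 142832 \left(- \frac{1}{112484}\right) = 140311 - \frac{35708}{28121} = \frac{3945649923}{28121} \approx 1.4031 \cdot 10^{5}$)
$\frac{344084}{-30411} + \frac{k}{441952} = \frac{344084}{-30411} + \frac{3945649923}{28121 \cdot 441952} = 344084 \left(- \frac{1}{30411}\right) + \frac{3945649923}{28121} \cdot \frac{1}{441952} = - \frac{344084}{30411} + \frac{3945649923}{12428132192} = - \frac{4156330277343775}{377951928090912}$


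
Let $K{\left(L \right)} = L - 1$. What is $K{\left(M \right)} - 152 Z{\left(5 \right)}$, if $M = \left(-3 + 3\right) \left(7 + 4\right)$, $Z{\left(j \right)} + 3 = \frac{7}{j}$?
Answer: $\frac{1211}{5} \approx 242.2$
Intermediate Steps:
$Z{\left(j \right)} = -3 + \frac{7}{j}$
$M = 0$ ($M = 0 \cdot 11 = 0$)
$K{\left(L \right)} = -1 + L$ ($K{\left(L \right)} = L - 1 = -1 + L$)
$K{\left(M \right)} - 152 Z{\left(5 \right)} = \left(-1 + 0\right) - 152 \left(-3 + \frac{7}{5}\right) = -1 - 152 \left(-3 + 7 \cdot \frac{1}{5}\right) = -1 - 152 \left(-3 + \frac{7}{5}\right) = -1 - - \frac{1216}{5} = -1 + \frac{1216}{5} = \frac{1211}{5}$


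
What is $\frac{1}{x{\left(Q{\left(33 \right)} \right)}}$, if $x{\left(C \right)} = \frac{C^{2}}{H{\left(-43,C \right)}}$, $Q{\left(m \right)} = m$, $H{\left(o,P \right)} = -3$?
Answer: $- \frac{1}{363} \approx -0.0027548$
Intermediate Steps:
$x{\left(C \right)} = - \frac{C^{2}}{3}$ ($x{\left(C \right)} = \frac{C^{2}}{-3} = C^{2} \left(- \frac{1}{3}\right) = - \frac{C^{2}}{3}$)
$\frac{1}{x{\left(Q{\left(33 \right)} \right)}} = \frac{1}{\left(- \frac{1}{3}\right) 33^{2}} = \frac{1}{\left(- \frac{1}{3}\right) 1089} = \frac{1}{-363} = - \frac{1}{363}$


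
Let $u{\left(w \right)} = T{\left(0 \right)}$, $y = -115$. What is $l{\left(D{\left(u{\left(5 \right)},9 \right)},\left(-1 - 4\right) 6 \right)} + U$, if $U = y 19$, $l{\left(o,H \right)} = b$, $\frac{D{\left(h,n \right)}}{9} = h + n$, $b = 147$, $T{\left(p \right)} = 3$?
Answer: $-2038$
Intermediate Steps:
$u{\left(w \right)} = 3$
$D{\left(h,n \right)} = 9 h + 9 n$ ($D{\left(h,n \right)} = 9 \left(h + n\right) = 9 h + 9 n$)
$l{\left(o,H \right)} = 147$
$U = -2185$ ($U = \left(-115\right) 19 = -2185$)
$l{\left(D{\left(u{\left(5 \right)},9 \right)},\left(-1 - 4\right) 6 \right)} + U = 147 - 2185 = -2038$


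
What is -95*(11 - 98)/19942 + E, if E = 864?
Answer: 17238153/19942 ≈ 864.41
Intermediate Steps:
-95*(11 - 98)/19942 + E = -95*(11 - 98)/19942 + 864 = -95*(-87)*(1/19942) + 864 = 8265*(1/19942) + 864 = 8265/19942 + 864 = 17238153/19942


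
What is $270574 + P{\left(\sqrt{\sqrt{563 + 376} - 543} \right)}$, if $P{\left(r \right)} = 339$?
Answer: $270913$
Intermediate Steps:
$270574 + P{\left(\sqrt{\sqrt{563 + 376} - 543} \right)} = 270574 + 339 = 270913$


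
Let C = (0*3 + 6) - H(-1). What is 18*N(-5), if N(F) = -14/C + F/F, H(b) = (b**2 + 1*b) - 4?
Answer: -36/5 ≈ -7.2000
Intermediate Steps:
H(b) = -4 + b + b**2 (H(b) = (b**2 + b) - 4 = (b + b**2) - 4 = -4 + b + b**2)
C = 10 (C = (0*3 + 6) - (-4 - 1 + (-1)**2) = (0 + 6) - (-4 - 1 + 1) = 6 - 1*(-4) = 6 + 4 = 10)
N(F) = -2/5 (N(F) = -14/10 + F/F = -14*1/10 + 1 = -7/5 + 1 = -2/5)
18*N(-5) = 18*(-2/5) = -36/5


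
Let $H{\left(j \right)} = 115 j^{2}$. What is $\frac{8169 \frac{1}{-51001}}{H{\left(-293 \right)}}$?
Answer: $- \frac{8169}{503514257635} \approx -1.6224 \cdot 10^{-8}$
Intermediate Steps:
$\frac{8169 \frac{1}{-51001}}{H{\left(-293 \right)}} = \frac{8169 \frac{1}{-51001}}{115 \left(-293\right)^{2}} = \frac{8169 \left(- \frac{1}{51001}\right)}{115 \cdot 85849} = - \frac{8169}{51001 \cdot 9872635} = \left(- \frac{8169}{51001}\right) \frac{1}{9872635} = - \frac{8169}{503514257635}$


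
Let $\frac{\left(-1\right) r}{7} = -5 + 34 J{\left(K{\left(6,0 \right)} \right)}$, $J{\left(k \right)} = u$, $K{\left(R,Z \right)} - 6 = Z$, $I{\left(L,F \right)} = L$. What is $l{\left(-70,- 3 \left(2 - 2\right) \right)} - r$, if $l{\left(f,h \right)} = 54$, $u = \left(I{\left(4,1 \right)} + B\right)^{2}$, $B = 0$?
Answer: $3827$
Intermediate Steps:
$K{\left(R,Z \right)} = 6 + Z$
$u = 16$ ($u = \left(4 + 0\right)^{2} = 4^{2} = 16$)
$J{\left(k \right)} = 16$
$r = -3773$ ($r = - 7 \left(-5 + 34 \cdot 16\right) = - 7 \left(-5 + 544\right) = \left(-7\right) 539 = -3773$)
$l{\left(-70,- 3 \left(2 - 2\right) \right)} - r = 54 - -3773 = 54 + 3773 = 3827$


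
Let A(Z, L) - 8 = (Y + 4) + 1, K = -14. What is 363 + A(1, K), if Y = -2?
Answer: 374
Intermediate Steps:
A(Z, L) = 11 (A(Z, L) = 8 + ((-2 + 4) + 1) = 8 + (2 + 1) = 8 + 3 = 11)
363 + A(1, K) = 363 + 11 = 374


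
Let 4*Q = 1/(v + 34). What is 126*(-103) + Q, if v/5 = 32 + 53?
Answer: -23827607/1836 ≈ -12978.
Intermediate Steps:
v = 425 (v = 5*(32 + 53) = 5*85 = 425)
Q = 1/1836 (Q = 1/(4*(425 + 34)) = (¼)/459 = (¼)*(1/459) = 1/1836 ≈ 0.00054466)
126*(-103) + Q = 126*(-103) + 1/1836 = -12978 + 1/1836 = -23827607/1836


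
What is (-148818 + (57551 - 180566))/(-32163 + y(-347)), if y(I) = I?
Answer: 271833/32510 ≈ 8.3615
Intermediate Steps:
(-148818 + (57551 - 180566))/(-32163 + y(-347)) = (-148818 + (57551 - 180566))/(-32163 - 347) = (-148818 - 123015)/(-32510) = -271833*(-1/32510) = 271833/32510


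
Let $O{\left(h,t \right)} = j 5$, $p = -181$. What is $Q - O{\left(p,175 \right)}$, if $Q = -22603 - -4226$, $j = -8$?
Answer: $-18337$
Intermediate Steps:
$O{\left(h,t \right)} = -40$ ($O{\left(h,t \right)} = \left(-8\right) 5 = -40$)
$Q = -18377$ ($Q = -22603 + 4226 = -18377$)
$Q - O{\left(p,175 \right)} = -18377 - -40 = -18377 + 40 = -18337$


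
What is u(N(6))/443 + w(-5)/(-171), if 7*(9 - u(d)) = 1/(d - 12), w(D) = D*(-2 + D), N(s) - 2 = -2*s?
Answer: -2150593/11665962 ≈ -0.18435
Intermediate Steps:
N(s) = 2 - 2*s
u(d) = 9 - 1/(7*(-12 + d)) (u(d) = 9 - 1/(7*(d - 12)) = 9 - 1/(7*(-12 + d)))
u(N(6))/443 + w(-5)/(-171) = ((-757 + 63*(2 - 2*6))/(7*(-12 + (2 - 2*6))))/443 - 5*(-2 - 5)/(-171) = ((-757 + 63*(2 - 12))/(7*(-12 + (2 - 12))))*(1/443) - 5*(-7)*(-1/171) = ((-757 + 63*(-10))/(7*(-12 - 10)))*(1/443) + 35*(-1/171) = ((1/7)*(-757 - 630)/(-22))*(1/443) - 35/171 = ((1/7)*(-1/22)*(-1387))*(1/443) - 35/171 = (1387/154)*(1/443) - 35/171 = 1387/68222 - 35/171 = -2150593/11665962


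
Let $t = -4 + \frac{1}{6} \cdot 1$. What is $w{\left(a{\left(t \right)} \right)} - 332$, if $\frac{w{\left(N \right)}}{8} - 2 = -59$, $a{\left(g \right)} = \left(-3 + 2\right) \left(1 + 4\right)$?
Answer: $-788$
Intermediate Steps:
$t = - \frac{23}{6}$ ($t = -4 + \frac{1}{6} \cdot 1 = -4 + \frac{1}{6} = - \frac{23}{6} \approx -3.8333$)
$a{\left(g \right)} = -5$ ($a{\left(g \right)} = \left(-1\right) 5 = -5$)
$w{\left(N \right)} = -456$ ($w{\left(N \right)} = 16 + 8 \left(-59\right) = 16 - 472 = -456$)
$w{\left(a{\left(t \right)} \right)} - 332 = -456 - 332 = -788$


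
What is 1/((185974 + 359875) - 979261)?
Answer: -1/433412 ≈ -2.3073e-6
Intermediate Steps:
1/((185974 + 359875) - 979261) = 1/(545849 - 979261) = 1/(-433412) = -1/433412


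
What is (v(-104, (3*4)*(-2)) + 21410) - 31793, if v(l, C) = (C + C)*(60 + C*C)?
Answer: -40911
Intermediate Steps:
v(l, C) = 2*C*(60 + C²) (v(l, C) = (2*C)*(60 + C²) = 2*C*(60 + C²))
(v(-104, (3*4)*(-2)) + 21410) - 31793 = (2*((3*4)*(-2))*(60 + ((3*4)*(-2))²) + 21410) - 31793 = (2*(12*(-2))*(60 + (12*(-2))²) + 21410) - 31793 = (2*(-24)*(60 + (-24)²) + 21410) - 31793 = (2*(-24)*(60 + 576) + 21410) - 31793 = (2*(-24)*636 + 21410) - 31793 = (-30528 + 21410) - 31793 = -9118 - 31793 = -40911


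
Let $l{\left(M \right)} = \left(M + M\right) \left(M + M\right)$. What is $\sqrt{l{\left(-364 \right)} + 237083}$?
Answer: $\sqrt{767067} \approx 875.82$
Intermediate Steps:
$l{\left(M \right)} = 4 M^{2}$ ($l{\left(M \right)} = 2 M 2 M = 4 M^{2}$)
$\sqrt{l{\left(-364 \right)} + 237083} = \sqrt{4 \left(-364\right)^{2} + 237083} = \sqrt{4 \cdot 132496 + 237083} = \sqrt{529984 + 237083} = \sqrt{767067}$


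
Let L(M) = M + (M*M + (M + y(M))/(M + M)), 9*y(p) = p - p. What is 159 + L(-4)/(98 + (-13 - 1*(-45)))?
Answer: 8273/52 ≈ 159.10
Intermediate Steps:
y(p) = 0 (y(p) = (p - p)/9 = (1/9)*0 = 0)
L(M) = 1/2 + M + M**2 (L(M) = M + (M*M + (M + 0)/(M + M)) = M + (M**2 + M/((2*M))) = M + (M**2 + M*(1/(2*M))) = M + (M**2 + 1/2) = M + (1/2 + M**2) = 1/2 + M + M**2)
159 + L(-4)/(98 + (-13 - 1*(-45))) = 159 + (1/2 - 4 + (-4)**2)/(98 + (-13 - 1*(-45))) = 159 + (1/2 - 4 + 16)/(98 + (-13 + 45)) = 159 + (25/2)/(98 + 32) = 159 + (25/2)/130 = 159 + (1/130)*(25/2) = 159 + 5/52 = 8273/52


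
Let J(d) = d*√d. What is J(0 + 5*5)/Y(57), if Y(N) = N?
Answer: 125/57 ≈ 2.1930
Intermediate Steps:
J(d) = d^(3/2)
J(0 + 5*5)/Y(57) = (0 + 5*5)^(3/2)/57 = (0 + 25)^(3/2)*(1/57) = 25^(3/2)*(1/57) = 125*(1/57) = 125/57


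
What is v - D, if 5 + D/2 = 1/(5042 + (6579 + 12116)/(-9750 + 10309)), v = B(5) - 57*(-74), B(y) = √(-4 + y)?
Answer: 11998403499/2837173 ≈ 4229.0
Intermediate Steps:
v = 4219 (v = √(-4 + 5) - 57*(-74) = √1 + 4218 = 1 + 4218 = 4219)
D = -28370612/2837173 (D = -10 + 2/(5042 + (6579 + 12116)/(-9750 + 10309)) = -10 + 2/(5042 + 18695/559) = -10 + 2/(2837173/559) = -10 + 2*(559/2837173) = -10 + 1118/2837173 = -28370612/2837173 ≈ -9.9996)
v - D = 4219 - 1*(-28370612/2837173) = 4219 + 28370612/2837173 = 11998403499/2837173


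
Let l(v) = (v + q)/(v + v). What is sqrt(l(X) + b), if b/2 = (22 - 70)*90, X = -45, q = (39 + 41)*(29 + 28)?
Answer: I*sqrt(312846)/6 ≈ 93.221*I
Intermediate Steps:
q = 4560 (q = 80*57 = 4560)
b = -8640 (b = 2*((22 - 70)*90) = 2*(-48*90) = 2*(-4320) = -8640)
l(v) = (4560 + v)/(2*v) (l(v) = (v + 4560)/(v + v) = (4560 + v)/((2*v)) = (4560 + v)*(1/(2*v)) = (4560 + v)/(2*v))
sqrt(l(X) + b) = sqrt((1/2)*(4560 - 45)/(-45) - 8640) = sqrt((1/2)*(-1/45)*4515 - 8640) = sqrt(-301/6 - 8640) = sqrt(-52141/6) = I*sqrt(312846)/6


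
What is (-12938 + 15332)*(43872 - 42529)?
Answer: 3215142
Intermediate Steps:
(-12938 + 15332)*(43872 - 42529) = 2394*1343 = 3215142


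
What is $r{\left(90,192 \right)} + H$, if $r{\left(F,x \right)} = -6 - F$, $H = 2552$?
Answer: $2456$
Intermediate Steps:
$r{\left(90,192 \right)} + H = \left(-6 - 90\right) + 2552 = -96 + 2552 = 2456$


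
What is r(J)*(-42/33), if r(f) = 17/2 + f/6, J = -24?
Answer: -63/11 ≈ -5.7273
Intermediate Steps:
r(f) = 17/2 + f/6 (r(f) = 17*(½) + f*(⅙) = 17/2 + f/6)
r(J)*(-42/33) = (17/2 + (⅙)*(-24))*(-42/33) = (17/2 - 4)*(-42*1/33) = (9/2)*(-14/11) = -63/11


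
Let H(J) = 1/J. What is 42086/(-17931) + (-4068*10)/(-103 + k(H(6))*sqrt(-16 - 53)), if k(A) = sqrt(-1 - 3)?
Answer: 74696732602/185281023 - 81360*sqrt(69)/10333 ≈ 337.75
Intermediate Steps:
k(A) = 2*I (k(A) = sqrt(-4) = 2*I)
42086/(-17931) + (-4068*10)/(-103 + k(H(6))*sqrt(-16 - 53)) = 42086/(-17931) + (-4068*10)/(-103 + (2*I)*sqrt(-16 - 53)) = 42086*(-1/17931) - 40680/(-103 + (2*I)*sqrt(-69)) = -42086/17931 - 40680/(-103 + (2*I)*(I*sqrt(69))) = -42086/17931 - 40680/(-103 - 2*sqrt(69))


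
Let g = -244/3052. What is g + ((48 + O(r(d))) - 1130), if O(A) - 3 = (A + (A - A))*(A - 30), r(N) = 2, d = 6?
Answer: -866066/763 ≈ -1135.1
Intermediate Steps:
g = -61/763 (g = -244*1/3052 = -61/763 ≈ -0.079948)
O(A) = 3 + A*(-30 + A) (O(A) = 3 + (A + (A - A))*(A - 30) = 3 + (A + 0)*(-30 + A) = 3 + A*(-30 + A))
g + ((48 + O(r(d))) - 1130) = -61/763 + ((48 + (3 + 2² - 30*2)) - 1130) = -61/763 + ((48 + (3 + 4 - 60)) - 1130) = -61/763 + ((48 - 53) - 1130) = -61/763 + (-5 - 1130) = -61/763 - 1135 = -866066/763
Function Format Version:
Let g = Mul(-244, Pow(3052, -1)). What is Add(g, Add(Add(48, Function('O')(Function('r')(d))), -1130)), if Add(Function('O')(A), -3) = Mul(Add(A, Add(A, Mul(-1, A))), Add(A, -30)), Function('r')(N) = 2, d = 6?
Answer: Rational(-866066, 763) ≈ -1135.1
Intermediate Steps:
g = Rational(-61, 763) (g = Mul(-244, Rational(1, 3052)) = Rational(-61, 763) ≈ -0.079948)
Function('O')(A) = Add(3, Mul(A, Add(-30, A))) (Function('O')(A) = Add(3, Mul(Add(A, Add(A, Mul(-1, A))), Add(A, -30))) = Add(3, Mul(Add(A, 0), Add(-30, A))) = Add(3, Mul(A, Add(-30, A))))
Add(g, Add(Add(48, Function('O')(Function('r')(d))), -1130)) = Add(Rational(-61, 763), Add(Add(48, Add(3, Pow(2, 2), Mul(-30, 2))), -1130)) = Add(Rational(-61, 763), Add(Add(48, Add(3, 4, -60)), -1130)) = Add(Rational(-61, 763), Add(Add(48, -53), -1130)) = Add(Rational(-61, 763), Add(-5, -1130)) = Add(Rational(-61, 763), -1135) = Rational(-866066, 763)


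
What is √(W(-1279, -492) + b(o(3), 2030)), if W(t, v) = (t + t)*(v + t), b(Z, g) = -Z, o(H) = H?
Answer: √4530215 ≈ 2128.4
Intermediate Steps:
W(t, v) = 2*t*(t + v) (W(t, v) = (2*t)*(t + v) = 2*t*(t + v))
√(W(-1279, -492) + b(o(3), 2030)) = √(2*(-1279)*(-1279 - 492) - 1*3) = √(2*(-1279)*(-1771) - 3) = √(4530218 - 3) = √4530215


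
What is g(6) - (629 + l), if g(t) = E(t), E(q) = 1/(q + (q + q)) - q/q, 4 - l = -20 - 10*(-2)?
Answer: -11411/18 ≈ -633.94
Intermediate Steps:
l = 4 (l = 4 - (-20 - 10*(-2)) = 4 - (-20 + 20) = 4 - 1*0 = 4 + 0 = 4)
E(q) = -1 + 1/(3*q) (E(q) = 1/(q + 2*q) - 1*1 = 1/(3*q) - 1 = -1 + 1/(3*q))
g(t) = (⅓ - t)/t
g(6) - (629 + l) = (⅓ - 1*6)/6 - (629 + 4) = (⅓ - 6)/6 - 1*633 = (⅙)*(-17/3) - 633 = -17/18 - 633 = -11411/18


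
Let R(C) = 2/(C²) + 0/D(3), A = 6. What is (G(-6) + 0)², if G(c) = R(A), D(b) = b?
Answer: 1/324 ≈ 0.0030864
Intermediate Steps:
R(C) = 2/C² (R(C) = 2/(C²) + 0/3 = 2/C² + 0*(⅓) = 2/C² + 0 = 2/C²)
G(c) = 1/18 (G(c) = 2/6² = 2*(1/36) = 1/18)
(G(-6) + 0)² = (1/18 + 0)² = (1/18)² = 1/324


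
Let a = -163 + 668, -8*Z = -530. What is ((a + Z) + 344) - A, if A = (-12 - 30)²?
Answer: -3395/4 ≈ -848.75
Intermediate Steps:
A = 1764 (A = (-42)² = 1764)
Z = 265/4 (Z = -⅛*(-530) = 265/4 ≈ 66.250)
a = 505
((a + Z) + 344) - A = ((505 + 265/4) + 344) - 1*1764 = (2285/4 + 344) - 1764 = 3661/4 - 1764 = -3395/4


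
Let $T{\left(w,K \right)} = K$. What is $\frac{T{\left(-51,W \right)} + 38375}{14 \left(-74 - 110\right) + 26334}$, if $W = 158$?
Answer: $\frac{38533}{23758} \approx 1.6219$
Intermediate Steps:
$\frac{T{\left(-51,W \right)} + 38375}{14 \left(-74 - 110\right) + 26334} = \frac{158 + 38375}{14 \left(-74 - 110\right) + 26334} = \frac{38533}{14 \left(-184\right) + 26334} = \frac{38533}{-2576 + 26334} = \frac{38533}{23758}$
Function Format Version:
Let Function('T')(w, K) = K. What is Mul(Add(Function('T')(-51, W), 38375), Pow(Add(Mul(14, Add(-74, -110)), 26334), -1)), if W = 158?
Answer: Rational(38533, 23758) ≈ 1.6219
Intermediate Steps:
Mul(Add(Function('T')(-51, W), 38375), Pow(Add(Mul(14, Add(-74, -110)), 26334), -1)) = Mul(Add(158, 38375), Pow(Add(Mul(14, Add(-74, -110)), 26334), -1)) = Mul(38533, Pow(Add(Mul(14, -184), 26334), -1)) = Mul(38533, Pow(Add(-2576, 26334), -1)) = Mul(38533, Pow(23758, -1)) = Mul(38533, Rational(1, 23758)) = Rational(38533, 23758)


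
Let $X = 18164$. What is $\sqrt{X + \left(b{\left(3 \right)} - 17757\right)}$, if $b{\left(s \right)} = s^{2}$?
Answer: $4 \sqrt{26} \approx 20.396$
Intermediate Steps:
$\sqrt{X + \left(b{\left(3 \right)} - 17757\right)} = \sqrt{18164 + \left(3^{2} - 17757\right)} = \sqrt{18164 + \left(9 - 17757\right)} = \sqrt{18164 - 17748} = \sqrt{416} = 4 \sqrt{26}$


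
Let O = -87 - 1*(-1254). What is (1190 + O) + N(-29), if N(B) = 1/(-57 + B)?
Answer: 202701/86 ≈ 2357.0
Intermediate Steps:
O = 1167 (O = -87 + 1254 = 1167)
(1190 + O) + N(-29) = (1190 + 1167) + 1/(-57 - 29) = 2357 + 1/(-86) = 2357 - 1/86 = 202701/86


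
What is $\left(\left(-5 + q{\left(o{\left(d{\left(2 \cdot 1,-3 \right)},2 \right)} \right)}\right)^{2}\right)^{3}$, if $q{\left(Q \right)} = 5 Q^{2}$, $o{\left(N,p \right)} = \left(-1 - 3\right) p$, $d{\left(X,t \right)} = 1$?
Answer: $976929722015625$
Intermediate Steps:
$o{\left(N,p \right)} = - 4 p$
$\left(\left(-5 + q{\left(o{\left(d{\left(2 \cdot 1,-3 \right)},2 \right)} \right)}\right)^{2}\right)^{3} = \left(\left(-5 + 5 \left(\left(-4\right) 2\right)^{2}\right)^{2}\right)^{3} = \left(\left(-5 + 5 \left(-8\right)^{2}\right)^{2}\right)^{3} = \left(\left(-5 + 5 \cdot 64\right)^{2}\right)^{3} = \left(\left(-5 + 320\right)^{2}\right)^{3} = \left(315^{2}\right)^{3} = 99225^{3} = 976929722015625$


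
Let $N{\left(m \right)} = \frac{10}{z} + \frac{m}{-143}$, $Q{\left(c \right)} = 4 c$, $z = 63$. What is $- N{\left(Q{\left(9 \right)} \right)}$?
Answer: $\frac{838}{9009} \approx 0.093018$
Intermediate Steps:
$N{\left(m \right)} = \frac{10}{63} - \frac{m}{143}$ ($N{\left(m \right)} = \frac{10}{63} + \frac{m}{-143} = 10 \cdot \frac{1}{63} + m \left(- \frac{1}{143}\right) = \frac{10}{63} - \frac{m}{143}$)
$- N{\left(Q{\left(9 \right)} \right)} = - (\frac{10}{63} - \frac{4 \cdot 9}{143}) = - (\frac{10}{63} - \frac{36}{143}) = \left(-1\right) \left(- \frac{838}{9009}\right) = \frac{838}{9009}$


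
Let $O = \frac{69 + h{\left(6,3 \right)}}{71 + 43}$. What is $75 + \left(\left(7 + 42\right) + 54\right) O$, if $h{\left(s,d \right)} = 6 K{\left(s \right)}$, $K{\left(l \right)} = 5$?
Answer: $\frac{6249}{38} \approx 164.45$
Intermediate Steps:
$h{\left(s,d \right)} = 30$ ($h{\left(s,d \right)} = 6 \cdot 5 = 30$)
$O = \frac{33}{38}$ ($O = \frac{69 + 30}{71 + 43} = \frac{99}{114} = 99 \cdot \frac{1}{114} = \frac{33}{38} \approx 0.86842$)
$75 + \left(\left(7 + 42\right) + 54\right) O = 75 + \left(\left(7 + 42\right) + 54\right) \frac{33}{38} = 75 + \left(49 + 54\right) \frac{33}{38} = 75 + 103 \cdot \frac{33}{38} = 75 + \frac{3399}{38} = \frac{6249}{38}$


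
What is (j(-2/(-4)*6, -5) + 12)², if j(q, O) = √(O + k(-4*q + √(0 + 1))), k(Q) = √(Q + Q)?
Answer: (12 + √(-5 + I*√22))² ≈ 162.12 + 63.124*I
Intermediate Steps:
k(Q) = √2*√Q (k(Q) = √(2*Q) = √2*√Q)
j(q, O) = √(O + √2*√(1 - 4*q)) (j(q, O) = √(O + √2*√(-4*q + √(0 + 1))) = √(O + √2*√(-4*q + √1)) = √(O + √2*√(-4*q + 1)) = √(O + √2*√(1 - 4*q)))
(j(-2/(-4)*6, -5) + 12)² = (√(-5 + √2*√(1 - 4*(-2/(-4))*6)) + 12)² = (√(-5 + √2*√(1 - 4*(-2*(-¼))*6)) + 12)² = (√(-5 + √2*√(1 - 2*6)) + 12)² = (√(-5 + √2*√(1 - 4*3)) + 12)² = (√(-5 + √2*√(1 - 12)) + 12)² = (√(-5 + √2*√(-11)) + 12)² = (√(-5 + √2*(I*√11)) + 12)² = (√(-5 + I*√22) + 12)² = (12 + √(-5 + I*√22))²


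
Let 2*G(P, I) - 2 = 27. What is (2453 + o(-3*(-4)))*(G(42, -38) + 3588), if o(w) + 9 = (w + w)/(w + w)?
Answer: 17616225/2 ≈ 8.8081e+6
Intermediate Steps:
G(P, I) = 29/2 (G(P, I) = 1 + (½)*27 = 1 + 27/2 = 29/2)
o(w) = -8 (o(w) = -9 + (w + w)/(w + w) = -9 + (2*w)/((2*w)) = -9 + (2*w)*(1/(2*w)) = -9 + 1 = -8)
(2453 + o(-3*(-4)))*(G(42, -38) + 3588) = (2453 - 8)*(29/2 + 3588) = 2445*(7205/2) = 17616225/2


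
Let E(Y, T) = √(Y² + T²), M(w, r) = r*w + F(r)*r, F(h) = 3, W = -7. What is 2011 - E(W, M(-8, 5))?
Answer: 2011 - √674 ≈ 1985.0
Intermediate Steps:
M(w, r) = 3*r + r*w (M(w, r) = r*w + 3*r = 3*r + r*w)
E(Y, T) = √(T² + Y²)
2011 - E(W, M(-8, 5)) = 2011 - √((5*(3 - 8))² + (-7)²) = 2011 - √((5*(-5))² + 49) = 2011 - √((-25)² + 49) = 2011 - √(625 + 49) = 2011 - √674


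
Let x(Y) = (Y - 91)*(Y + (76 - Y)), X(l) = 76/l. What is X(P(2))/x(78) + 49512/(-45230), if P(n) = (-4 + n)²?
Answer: -1309927/1175980 ≈ -1.1139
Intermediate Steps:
x(Y) = -6916 + 76*Y (x(Y) = (-91 + Y)*76 = -6916 + 76*Y)
X(P(2))/x(78) + 49512/(-45230) = (76/((-4 + 2)²))/(-6916 + 76*78) + 49512/(-45230) = (76/((-2)²))/(-6916 + 5928) + 49512*(-1/45230) = (76/4)/(-988) - 24756/22615 = (76*(¼))*(-1/988) - 24756/22615 = 19*(-1/988) - 24756/22615 = -1/52 - 24756/22615 = -1309927/1175980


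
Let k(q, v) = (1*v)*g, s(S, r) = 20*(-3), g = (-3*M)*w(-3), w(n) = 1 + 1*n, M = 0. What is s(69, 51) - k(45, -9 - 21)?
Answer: -60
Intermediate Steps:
w(n) = 1 + n
g = 0 (g = (-3*0)*(1 - 3) = 0*(-2) = 0)
s(S, r) = -60
k(q, v) = 0 (k(q, v) = (1*v)*0 = v*0 = 0)
s(69, 51) - k(45, -9 - 21) = -60 - 1*0 = -60 + 0 = -60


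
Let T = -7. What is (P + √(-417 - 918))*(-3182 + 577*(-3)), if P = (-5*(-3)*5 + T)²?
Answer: -22717712 - 4913*I*√1335 ≈ -2.2718e+7 - 1.7951e+5*I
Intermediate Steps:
P = 4624 (P = (-5*(-3)*5 - 7)² = (15*5 - 7)² = (75 - 7)² = 68² = 4624)
(P + √(-417 - 918))*(-3182 + 577*(-3)) = (4624 + √(-417 - 918))*(-3182 + 577*(-3)) = (4624 + √(-1335))*(-3182 - 1731) = (4624 + I*√1335)*(-4913) = -22717712 - 4913*I*√1335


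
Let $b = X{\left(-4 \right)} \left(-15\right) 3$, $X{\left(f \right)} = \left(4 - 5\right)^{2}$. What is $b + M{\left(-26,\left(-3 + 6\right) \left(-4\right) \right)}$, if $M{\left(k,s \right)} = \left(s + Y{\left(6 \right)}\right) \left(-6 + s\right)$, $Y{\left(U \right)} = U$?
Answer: $63$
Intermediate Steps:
$X{\left(f \right)} = 1$ ($X{\left(f \right)} = \left(-1\right)^{2} = 1$)
$M{\left(k,s \right)} = \left(-6 + s\right) \left(6 + s\right)$ ($M{\left(k,s \right)} = \left(s + 6\right) \left(-6 + s\right) = \left(6 + s\right) \left(-6 + s\right) = \left(-6 + s\right) \left(6 + s\right)$)
$b = -45$ ($b = 1 \left(-15\right) 3 = \left(-15\right) 3 = -45$)
$b + M{\left(-26,\left(-3 + 6\right) \left(-4\right) \right)} = -45 - \left(36 - \left(\left(-3 + 6\right) \left(-4\right)\right)^{2}\right) = -45 - \left(36 - \left(3 \left(-4\right)\right)^{2}\right) = -45 - \left(36 - \left(-12\right)^{2}\right) = -45 + \left(-36 + 144\right) = -45 + 108 = 63$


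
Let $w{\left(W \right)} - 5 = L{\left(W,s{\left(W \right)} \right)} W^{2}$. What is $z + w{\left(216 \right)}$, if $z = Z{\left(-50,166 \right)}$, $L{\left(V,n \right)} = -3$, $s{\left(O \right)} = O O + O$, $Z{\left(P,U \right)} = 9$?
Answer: $-139954$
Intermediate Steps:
$s{\left(O \right)} = O + O^{2}$ ($s{\left(O \right)} = O^{2} + O = O + O^{2}$)
$w{\left(W \right)} = 5 - 3 W^{2}$
$z = 9$
$z + w{\left(216 \right)} = 9 + \left(5 - 3 \cdot 216^{2}\right) = 9 + \left(5 - 139968\right) = 9 - 139963 = -139954$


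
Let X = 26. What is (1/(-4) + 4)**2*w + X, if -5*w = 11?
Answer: -79/16 ≈ -4.9375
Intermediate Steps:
w = -11/5 (w = -1/5*11 = -11/5 ≈ -2.2000)
(1/(-4) + 4)**2*w + X = (1/(-4) + 4)**2*(-11/5) + 26 = (-1/4 + 4)**2*(-11/5) + 26 = (15/4)**2*(-11/5) + 26 = (225/16)*(-11/5) + 26 = -495/16 + 26 = -79/16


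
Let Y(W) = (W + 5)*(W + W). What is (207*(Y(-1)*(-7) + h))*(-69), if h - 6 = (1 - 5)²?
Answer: -1114074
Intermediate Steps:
Y(W) = 2*W*(5 + W) (Y(W) = (5 + W)*(2*W) = 2*W*(5 + W))
h = 22 (h = 6 + (1 - 5)² = 6 + (-4)² = 6 + 16 = 22)
(207*(Y(-1)*(-7) + h))*(-69) = (207*((2*(-1)*(5 - 1))*(-7) + 22))*(-69) = (207*((2*(-1)*4)*(-7) + 22))*(-69) = (207*(-8*(-7) + 22))*(-69) = (207*(56 + 22))*(-69) = (207*78)*(-69) = 16146*(-69) = -1114074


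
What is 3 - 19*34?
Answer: -643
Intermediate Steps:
3 - 19*34 = 3 - 646 = -643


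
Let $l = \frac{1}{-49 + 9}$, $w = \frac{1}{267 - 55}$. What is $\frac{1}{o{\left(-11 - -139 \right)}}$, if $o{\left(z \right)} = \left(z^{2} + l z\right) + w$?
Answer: $\frac{1060}{17363653} \approx 6.1047 \cdot 10^{-5}$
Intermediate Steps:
$w = \frac{1}{212} \approx 0.004717$
$l = - \frac{1}{40}$ ($l = \frac{1}{-40} = - \frac{1}{40} \approx -0.025$)
$o{\left(z \right)} = \frac{1}{212} + z^{2} - \frac{z}{40}$ ($o{\left(z \right)} = \left(z^{2} - \frac{z}{40}\right) + \frac{1}{212} = \frac{1}{212} + z^{2} - \frac{z}{40}$)
$\frac{1}{o{\left(-11 - -139 \right)}} = \frac{1}{\frac{1}{212} + \left(-11 - -139\right)^{2} - \frac{-11 - -139}{40}} = \frac{1}{\frac{1}{212} + \left(-11 + 139\right)^{2} - \frac{-11 + 139}{40}} = \frac{1}{\frac{1}{212} + 128^{2} - \frac{16}{5}} = \frac{1}{\frac{1}{212} + 16384 - \frac{16}{5}} = \frac{1}{\frac{17363653}{1060}} = \frac{1060}{17363653}$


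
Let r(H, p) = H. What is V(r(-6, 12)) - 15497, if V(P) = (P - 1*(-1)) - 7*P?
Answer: -15460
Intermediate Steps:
V(P) = 1 - 6*P (V(P) = (P + 1) - 7*P = (1 + P) - 7*P = 1 - 6*P)
V(r(-6, 12)) - 15497 = (1 - 6*(-6)) - 15497 = (1 + 36) - 15497 = 37 - 15497 = -15460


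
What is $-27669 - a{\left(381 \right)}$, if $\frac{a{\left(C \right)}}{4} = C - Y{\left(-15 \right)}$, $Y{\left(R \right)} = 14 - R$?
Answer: $-29077$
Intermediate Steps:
$a{\left(C \right)} = -116 + 4 C$ ($a{\left(C \right)} = 4 \left(C - \left(14 - -15\right)\right) = 4 \left(C - \left(14 + 15\right)\right) = 4 \left(C - 29\right) = 4 \left(-29 + C\right) = -116 + 4 C$)
$-27669 - a{\left(381 \right)} = -27669 - \left(-116 + 4 \cdot 381\right) = -27669 - \left(-116 + 1524\right) = -27669 - 1408 = -29077$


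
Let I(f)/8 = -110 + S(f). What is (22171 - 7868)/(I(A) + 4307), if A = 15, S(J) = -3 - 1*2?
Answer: 14303/3387 ≈ 4.2229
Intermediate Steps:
S(J) = -5 (S(J) = -3 - 2 = -5)
I(f) = -920 (I(f) = 8*(-110 - 5) = 8*(-115) = -920)
(22171 - 7868)/(I(A) + 4307) = (22171 - 7868)/(-920 + 4307) = 14303/3387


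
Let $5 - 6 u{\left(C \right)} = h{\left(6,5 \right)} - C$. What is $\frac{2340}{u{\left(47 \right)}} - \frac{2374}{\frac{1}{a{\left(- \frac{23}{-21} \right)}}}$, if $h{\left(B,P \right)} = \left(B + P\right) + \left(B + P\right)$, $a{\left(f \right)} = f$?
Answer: $- \frac{44774}{21} \approx -2132.1$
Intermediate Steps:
$h{\left(B,P \right)} = 2 B + 2 P$
$u{\left(C \right)} = - \frac{17}{6} + \frac{C}{6}$ ($u{\left(C \right)} = \frac{5}{6} - \frac{\left(2 \cdot 6 + 2 \cdot 5\right) - C}{6} = \frac{5}{6} - \frac{\left(12 + 10\right) - C}{6} = \frac{5}{6} - \frac{22 - C}{6} = \frac{5}{6} + \left(- \frac{11}{3} + \frac{C}{6}\right) = - \frac{17}{6} + \frac{C}{6}$)
$\frac{2340}{u{\left(47 \right)}} - \frac{2374}{\frac{1}{a{\left(- \frac{23}{-21} \right)}}} = \frac{2340}{- \frac{17}{6} + \frac{1}{6} \cdot 47} - \frac{2374}{\frac{1}{\left(-23\right) \frac{1}{-21}}} = \frac{2340}{- \frac{17}{6} + \frac{47}{6}} - \frac{2374}{\frac{1}{\left(-23\right) \left(- \frac{1}{21}\right)}} = \frac{2340}{5} - \frac{2374}{\frac{1}{\frac{23}{21}}} = 2340 \cdot \frac{1}{5} - \frac{2374}{\frac{21}{23}} = 468 - \frac{54602}{21} = - \frac{44774}{21}$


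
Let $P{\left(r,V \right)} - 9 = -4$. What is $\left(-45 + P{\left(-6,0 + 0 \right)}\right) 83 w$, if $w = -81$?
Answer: $268920$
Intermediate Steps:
$P{\left(r,V \right)} = 5$ ($P{\left(r,V \right)} = 9 - 4 = 5$)
$\left(-45 + P{\left(-6,0 + 0 \right)}\right) 83 w = \left(-45 + 5\right) 83 \left(-81\right) = \left(-40\right) 83 \left(-81\right) = \left(-3320\right) \left(-81\right) = 268920$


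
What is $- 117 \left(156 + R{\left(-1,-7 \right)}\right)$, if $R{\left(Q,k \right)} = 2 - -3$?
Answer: $-18837$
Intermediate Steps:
$R{\left(Q,k \right)} = 5$ ($R{\left(Q,k \right)} = 2 + 3 = 5$)
$- 117 \left(156 + R{\left(-1,-7 \right)}\right) = - 117 \left(156 + 5\right) = \left(-117\right) 161 = -18837$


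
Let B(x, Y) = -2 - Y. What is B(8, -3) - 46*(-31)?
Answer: 1427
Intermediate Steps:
B(8, -3) - 46*(-31) = (-2 - 1*(-3)) - 46*(-31) = (-2 + 3) + 1426 = 1 + 1426 = 1427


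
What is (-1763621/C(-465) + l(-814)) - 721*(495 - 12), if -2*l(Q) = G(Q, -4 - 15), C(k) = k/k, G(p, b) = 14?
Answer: -2111871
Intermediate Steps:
C(k) = 1
l(Q) = -7 (l(Q) = -½*14 = -7)
(-1763621/C(-465) + l(-814)) - 721*(495 - 12) = (-1763621/1 - 7) - 721*(495 - 12) = (-1763621*1 - 7) - 721*483 = (-1763621 - 7) - 348243 = -1763628 - 348243 = -2111871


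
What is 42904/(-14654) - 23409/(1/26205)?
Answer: -4494622476767/7327 ≈ -6.1343e+8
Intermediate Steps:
42904/(-14654) - 23409/(1/26205) = 42904*(-1/14654) - 23409/1/26205 = -21452/7327 - 23409*26205 = -21452/7327 - 613432845 = -4494622476767/7327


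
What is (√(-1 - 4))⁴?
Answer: 25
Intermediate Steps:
(√(-1 - 4))⁴ = (√(-5))⁴ = (I*√5)⁴ = 25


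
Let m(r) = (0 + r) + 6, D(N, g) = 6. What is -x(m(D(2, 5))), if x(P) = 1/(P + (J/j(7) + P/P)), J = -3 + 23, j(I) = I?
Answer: -7/111 ≈ -0.063063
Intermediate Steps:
J = 20
m(r) = 6 + r (m(r) = r + 6 = 6 + r)
x(P) = 1/(27/7 + P) (x(P) = 1/(P + (20/7 + P/P)) = 1/(P + (20*(1/7) + 1)) = 1/(P + (20/7 + 1)) = 1/(P + 27/7) = 1/(27/7 + P))
-x(m(D(2, 5))) = -7/(27 + 7*(6 + 6)) = -7/(27 + 7*12) = -7/(27 + 84) = -7/111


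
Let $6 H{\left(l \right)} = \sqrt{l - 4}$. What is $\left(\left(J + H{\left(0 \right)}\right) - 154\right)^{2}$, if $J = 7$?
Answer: $\frac{\left(441 - i\right)^{2}}{9} \approx 21609.0 - 98.0 i$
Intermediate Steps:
$H{\left(l \right)} = \frac{\sqrt{-4 + l}}{6}$ ($H{\left(l \right)} = \frac{\sqrt{l - 4}}{6} = \frac{\sqrt{-4 + l}}{6}$)
$\left(\left(J + H{\left(0 \right)}\right) - 154\right)^{2} = \left(\left(7 + \frac{\sqrt{-4 + 0}}{6}\right) - 154\right)^{2} = \left(\left(7 + \frac{\sqrt{-4}}{6}\right) - 154\right)^{2} = \left(\left(7 + \frac{2 i}{6}\right) - 154\right)^{2} = \left(\left(7 + \frac{i}{3}\right) - 154\right)^{2} = \left(-147 + \frac{i}{3}\right)^{2}$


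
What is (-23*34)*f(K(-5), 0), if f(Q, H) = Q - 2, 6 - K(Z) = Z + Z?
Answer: -10948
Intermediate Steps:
K(Z) = 6 - 2*Z (K(Z) = 6 - (Z + Z) = 6 - 2*Z)
f(Q, H) = -2 + Q
(-23*34)*f(K(-5), 0) = (-23*34)*(-2 + (6 - 2*(-5))) = -782*(-2 + (6 + 10)) = -782*(-2 + 16) = -782*14 = -10948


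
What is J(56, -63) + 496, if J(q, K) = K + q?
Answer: 489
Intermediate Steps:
J(56, -63) + 496 = (-63 + 56) + 496 = -7 + 496 = 489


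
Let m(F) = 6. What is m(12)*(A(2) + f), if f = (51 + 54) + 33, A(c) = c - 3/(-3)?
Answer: 846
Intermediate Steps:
A(c) = 1 + c (A(c) = c - 3*(-1)/3 = c - 1*(-1) = c + 1 = 1 + c)
f = 138 (f = 105 + 33 = 138)
m(12)*(A(2) + f) = 6*((1 + 2) + 138) = 6*(3 + 138) = 6*141 = 846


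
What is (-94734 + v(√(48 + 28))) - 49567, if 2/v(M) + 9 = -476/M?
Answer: -7951706263/55105 - 476*√19/55105 ≈ -1.4430e+5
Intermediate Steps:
v(M) = 2/(-9 - 476/M)
(-94734 + v(√(48 + 28))) - 49567 = (-94734 - 2*√(48 + 28)/(476 + 9*√(48 + 28))) - 49567 = (-94734 - 2*√76/(476 + 9*√76)) - 49567 = (-94734 - 2*2*√19/(476 + 9*(2*√19))) - 49567 = (-94734 - 2*2*√19/(476 + 18*√19)) - 49567 = (-94734 - 4*√19/(476 + 18*√19)) - 49567 = -144301 - 4*√19/(476 + 18*√19)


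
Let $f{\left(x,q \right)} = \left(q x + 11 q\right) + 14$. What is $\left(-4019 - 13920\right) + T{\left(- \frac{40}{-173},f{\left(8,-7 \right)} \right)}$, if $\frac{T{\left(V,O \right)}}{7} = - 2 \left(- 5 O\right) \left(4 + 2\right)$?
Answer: $-67919$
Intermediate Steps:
$f{\left(x,q \right)} = 14 + 11 q + q x$ ($f{\left(x,q \right)} = \left(11 q + q x\right) + 14 = 14 + 11 q + q x$)
$T{\left(V,O \right)} = 420 O$ ($T{\left(V,O \right)} = 7 - 2 \left(- 5 O\right) \left(4 + 2\right) = 7 \cdot 10 O 6 = 7 \cdot 60 O = 420 O$)
$\left(-4019 - 13920\right) + T{\left(- \frac{40}{-173},f{\left(8,-7 \right)} \right)} = \left(-4019 - 13920\right) + 420 \left(14 + 11 \left(-7\right) - 56\right) = -17939 + 420 \left(14 - 77 - 56\right) = -17939 + 420 \left(-119\right) = -17939 - 49980 = -67919$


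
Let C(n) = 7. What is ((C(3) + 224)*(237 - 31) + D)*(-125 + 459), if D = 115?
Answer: 15932134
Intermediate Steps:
((C(3) + 224)*(237 - 31) + D)*(-125 + 459) = ((7 + 224)*(237 - 31) + 115)*(-125 + 459) = (231*206 + 115)*334 = (47586 + 115)*334 = 47701*334 = 15932134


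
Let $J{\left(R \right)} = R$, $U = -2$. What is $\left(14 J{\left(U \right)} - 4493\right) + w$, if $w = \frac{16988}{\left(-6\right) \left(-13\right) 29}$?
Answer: $- \frac{5104757}{1131} \approx -4513.5$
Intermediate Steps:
$w = \frac{8494}{1131}$ ($w = \frac{16988}{78 \cdot 29} = \frac{16988}{2262} = 16988 \cdot \frac{1}{2262} = \frac{8494}{1131} \approx 7.5102$)
$\left(14 J{\left(U \right)} - 4493\right) + w = \left(14 \left(-2\right) - 4493\right) + \frac{8494}{1131} = \left(-28 - 4493\right) + \frac{8494}{1131} = -4521 + \frac{8494}{1131} = - \frac{5104757}{1131}$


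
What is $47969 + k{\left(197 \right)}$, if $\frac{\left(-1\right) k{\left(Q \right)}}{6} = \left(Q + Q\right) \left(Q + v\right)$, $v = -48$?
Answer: $-304267$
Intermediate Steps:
$k{\left(Q \right)} = - 12 Q \left(-48 + Q\right)$ ($k{\left(Q \right)} = - 6 \left(Q + Q\right) \left(Q - 48\right) = - 6 \cdot 2 Q \left(-48 + Q\right) = - 12 Q \left(-48 + Q\right)$)
$47969 + k{\left(197 \right)} = 47969 + 12 \cdot 197 \left(48 - 197\right) = 47969 + 12 \cdot 197 \left(-149\right) = 47969 - 352236 = -304267$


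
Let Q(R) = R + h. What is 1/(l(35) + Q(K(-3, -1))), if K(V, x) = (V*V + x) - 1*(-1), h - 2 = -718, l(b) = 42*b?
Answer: 1/763 ≈ 0.0013106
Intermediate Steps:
h = -716 (h = 2 - 718 = -716)
K(V, x) = 1 + x + V² (K(V, x) = (V² + x) + 1 = (x + V²) + 1 = 1 + x + V²)
Q(R) = -716 + R (Q(R) = R - 716 = -716 + R)
1/(l(35) + Q(K(-3, -1))) = 1/(42*35 + (-716 + (1 - 1 + (-3)²))) = 1/(1470 + (-716 + (1 - 1 + 9))) = 1/(1470 + (-716 + 9)) = 1/(1470 - 707) = 1/763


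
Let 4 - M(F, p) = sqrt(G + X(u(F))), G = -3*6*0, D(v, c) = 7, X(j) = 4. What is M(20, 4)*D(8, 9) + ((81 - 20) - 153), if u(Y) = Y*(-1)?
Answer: -78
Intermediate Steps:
u(Y) = -Y
G = 0 (G = -18*0 = 0)
M(F, p) = 2 (M(F, p) = 4 - sqrt(0 + 4) = 4 - sqrt(4) = 4 - 1*2 = 4 - 2 = 2)
M(20, 4)*D(8, 9) + ((81 - 20) - 153) = 2*7 + ((81 - 20) - 153) = 14 + (61 - 153) = 14 - 92 = -78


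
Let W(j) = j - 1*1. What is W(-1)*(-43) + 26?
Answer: 112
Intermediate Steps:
W(j) = -1 + j (W(j) = j - 1 = -1 + j)
W(-1)*(-43) + 26 = (-1 - 1)*(-43) + 26 = -2*(-43) + 26 = 86 + 26 = 112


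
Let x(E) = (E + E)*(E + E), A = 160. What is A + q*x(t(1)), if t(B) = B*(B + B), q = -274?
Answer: -4224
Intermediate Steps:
t(B) = 2*B² (t(B) = B*(2*B) = 2*B²)
x(E) = 4*E² (x(E) = (2*E)*(2*E) = 4*E²)
A + q*x(t(1)) = 160 - 1096*(2*1²)² = 160 - 1096*(2*1)² = 160 - 1096*2² = 160 - 1096*4 = 160 - 274*16 = 160 - 4384 = -4224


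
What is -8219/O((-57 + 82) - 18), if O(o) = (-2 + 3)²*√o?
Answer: -8219*√7/7 ≈ -3106.5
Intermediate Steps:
O(o) = √o (O(o) = 1²*√o = 1*√o = √o)
-8219/O((-57 + 82) - 18) = -8219/√((-57 + 82) - 18) = -8219/√(25 - 18) = -8219*√7/7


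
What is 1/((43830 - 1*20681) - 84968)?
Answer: -1/61819 ≈ -1.6176e-5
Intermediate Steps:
1/((43830 - 1*20681) - 84968) = 1/((43830 - 20681) - 84968) = 1/(23149 - 84968) = 1/(-61819) = -1/61819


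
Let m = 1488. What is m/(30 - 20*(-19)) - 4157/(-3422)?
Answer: 3398153/701510 ≈ 4.8441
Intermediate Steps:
m/(30 - 20*(-19)) - 4157/(-3422) = 1488/(30 - 20*(-19)) - 4157/(-3422) = 1488/(30 + 380) - 4157*(-1/3422) = 1488/410 + 4157/3422 = 1488*(1/410) + 4157/3422 = 744/205 + 4157/3422 = 3398153/701510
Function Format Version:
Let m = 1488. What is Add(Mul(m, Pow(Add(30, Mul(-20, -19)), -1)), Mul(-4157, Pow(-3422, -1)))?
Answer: Rational(3398153, 701510) ≈ 4.8441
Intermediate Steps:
Add(Mul(m, Pow(Add(30, Mul(-20, -19)), -1)), Mul(-4157, Pow(-3422, -1))) = Add(Mul(1488, Pow(Add(30, Mul(-20, -19)), -1)), Mul(-4157, Pow(-3422, -1))) = Add(Mul(1488, Pow(Add(30, 380), -1)), Mul(-4157, Rational(-1, 3422))) = Add(Mul(1488, Pow(410, -1)), Rational(4157, 3422)) = Add(Mul(1488, Rational(1, 410)), Rational(4157, 3422)) = Add(Rational(744, 205), Rational(4157, 3422)) = Rational(3398153, 701510)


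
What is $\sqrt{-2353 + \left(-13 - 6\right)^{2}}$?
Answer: $2 i \sqrt{498} \approx 44.632 i$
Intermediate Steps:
$\sqrt{-2353 + \left(-13 - 6\right)^{2}} = \sqrt{-2353 + \left(-19\right)^{2}} = \sqrt{-2353 + 361} = \sqrt{-1992} = 2 i \sqrt{498}$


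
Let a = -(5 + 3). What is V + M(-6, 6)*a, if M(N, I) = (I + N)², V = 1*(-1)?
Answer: -1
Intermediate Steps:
V = -1
a = -8 (a = -1*8 = -8)
V + M(-6, 6)*a = -1 + (6 - 6)²*(-8) = -1 + 0²*(-8) = -1 + 0*(-8) = -1 + 0 = -1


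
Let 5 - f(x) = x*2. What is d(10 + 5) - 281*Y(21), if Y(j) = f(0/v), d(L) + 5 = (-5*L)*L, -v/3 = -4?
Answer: -2535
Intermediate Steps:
v = 12 (v = -3*(-4) = 12)
f(x) = 5 - 2*x (f(x) = 5 - x*2 = 5 - 2*x)
d(L) = -5 - 5*L² (d(L) = -5 + (-5*L)*L = -5 - 5*L²)
Y(j) = 5 (Y(j) = 5 - 0/12 = 5 - 2*0 = 5 + 0 = 5)
d(10 + 5) - 281*Y(21) = (-5 - 5*(10 + 5)²) - 281*5 = (-5 - 5*15²) - 1405 = (-5 - 5*225) - 1405 = (-5 - 1125) - 1405 = -1130 - 1405 = -2535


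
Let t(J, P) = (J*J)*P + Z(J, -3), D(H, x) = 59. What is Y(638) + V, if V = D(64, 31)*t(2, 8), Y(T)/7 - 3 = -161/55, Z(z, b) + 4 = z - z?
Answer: 90888/55 ≈ 1652.5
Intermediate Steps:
Z(z, b) = -4 (Z(z, b) = -4 + (z - z) = -4 + 0 = -4)
t(J, P) = -4 + P*J² (t(J, P) = (J*J)*P - 4 = J²*P - 4 = P*J² - 4 = -4 + P*J²)
Y(T) = 28/55 (Y(T) = 21 + 7*(-161/55) = 21 - 1127/55 = 28/55)
V = 1652 (V = 59*(-4 + 8*2²) = 59*(-4 + 8*4) = 59*(-4 + 32) = 59*28 = 1652)
Y(638) + V = 28/55 + 1652 = 90888/55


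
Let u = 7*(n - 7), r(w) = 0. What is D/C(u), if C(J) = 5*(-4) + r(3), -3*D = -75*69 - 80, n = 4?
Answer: -1051/12 ≈ -87.583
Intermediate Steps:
u = -21 (u = 7*(4 - 7) = 7*(-3) = -21)
D = 5255/3 (D = -(-75*69 - 80)/3 = -(-5175 - 80)/3 = -1/3*(-5255) = 5255/3 ≈ 1751.7)
C(J) = -20 (C(J) = 5*(-4) + 0 = -20 + 0 = -20)
D/C(u) = (5255/3)/(-20) = (5255/3)*(-1/20) = -1051/12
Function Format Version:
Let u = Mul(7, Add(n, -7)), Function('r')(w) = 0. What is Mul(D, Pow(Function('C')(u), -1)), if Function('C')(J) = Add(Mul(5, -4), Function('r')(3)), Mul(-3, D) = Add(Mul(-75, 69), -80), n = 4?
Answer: Rational(-1051, 12) ≈ -87.583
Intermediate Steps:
u = -21 (u = Mul(7, Add(4, -7)) = Mul(7, -3) = -21)
D = Rational(5255, 3) (D = Mul(Rational(-1, 3), Add(Mul(-75, 69), -80)) = Mul(Rational(-1, 3), Add(-5175, -80)) = Mul(Rational(-1, 3), -5255) = Rational(5255, 3) ≈ 1751.7)
Function('C')(J) = -20 (Function('C')(J) = Add(Mul(5, -4), 0) = Add(-20, 0) = -20)
Mul(D, Pow(Function('C')(u), -1)) = Mul(Rational(5255, 3), Pow(-20, -1)) = Mul(Rational(5255, 3), Rational(-1, 20)) = Rational(-1051, 12)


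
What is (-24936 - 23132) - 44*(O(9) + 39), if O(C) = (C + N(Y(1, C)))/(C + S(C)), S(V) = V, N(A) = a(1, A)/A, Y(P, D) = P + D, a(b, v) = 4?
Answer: -2241314/45 ≈ -49807.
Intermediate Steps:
Y(P, D) = D + P
N(A) = 4/A
O(C) = (C + 4/(1 + C))/(2*C) (O(C) = (C + 4/(C + 1))/(C + C) = (C + 4/(1 + C))/((2*C)) = (C + 4/(1 + C))*(1/(2*C)) = (C + 4/(1 + C))/(2*C))
(-24936 - 23132) - 44*(O(9) + 39) = (-24936 - 23132) - 44*((1/2)*(4 + 9*(1 + 9))/(9*(1 + 9)) + 39) = -48068 - 44*((1/2)*(1/9)*(4 + 9*10)/10 + 39) = -48068 - 44*((1/2)*(1/9)*(1/10)*(4 + 90) + 39) = -48068 - 44*((1/2)*(1/9)*(1/10)*94 + 39) = -48068 - 44*(47/90 + 39) = -48068 - 44*3557/90 = -48068 - 78254/45 = -2241314/45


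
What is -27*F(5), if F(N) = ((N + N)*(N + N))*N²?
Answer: -67500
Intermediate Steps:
F(N) = 4*N⁴ (F(N) = ((2*N)*(2*N))*N² = (4*N²)*N² = 4*N⁴)
-27*F(5) = -108*5⁴ = -108*625 = -27*2500 = -67500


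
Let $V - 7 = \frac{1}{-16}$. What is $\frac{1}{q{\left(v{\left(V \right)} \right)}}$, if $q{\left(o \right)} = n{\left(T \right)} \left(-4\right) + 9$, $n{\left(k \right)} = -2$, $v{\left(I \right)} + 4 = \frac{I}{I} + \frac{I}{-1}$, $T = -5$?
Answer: $\frac{1}{17} \approx 0.058824$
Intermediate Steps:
$V = \frac{111}{16}$ ($V = 7 + \frac{1}{-16} = 7 - \frac{1}{16} = \frac{111}{16} \approx 6.9375$)
$v{\left(I \right)} = -3 - I$ ($v{\left(I \right)} = -4 + \left(\frac{I}{I} + \frac{I}{-1}\right) = -4 + \left(1 + I \left(-1\right)\right) = -4 - \left(-1 + I\right) = -3 - I$)
$q{\left(o \right)} = 17$ ($q{\left(o \right)} = \left(-2\right) \left(-4\right) + 9 = 8 + 9 = 17$)
$\frac{1}{q{\left(v{\left(V \right)} \right)}} = \frac{1}{17}$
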